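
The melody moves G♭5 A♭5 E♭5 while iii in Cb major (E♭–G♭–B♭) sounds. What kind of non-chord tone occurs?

The harmony at that moment is E♭ minor triad (E♭, G♭, B♭); A♭5 is not a chord tone.
It is approached by step up from G♭5 and left by leap down to E♭5.
Step in, leap out — an escape tone.

A♭5 is an escape tone.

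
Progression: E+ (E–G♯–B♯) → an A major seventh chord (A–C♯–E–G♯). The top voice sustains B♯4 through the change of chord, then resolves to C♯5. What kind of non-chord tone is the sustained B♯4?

B♯4 is a retardation.

The harmony at that moment is A major seventh chord (A, C♯, E, G♯); B♯4 is not a chord tone.
It is held over (the same pitch as the preceding B♯4) and left by step up to C♯5.
Held over from the previous chord and resolving up by step — a retardation.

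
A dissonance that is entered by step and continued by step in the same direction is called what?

Passing tone.

Approach: by step. Departure: by step, continuing in the same direction.
Stepwise on both sides with no change of direction means the note fills in the space between two different chord tones — a passing tone. (Had it turned back to its starting note it would be a neighbor tone instead.)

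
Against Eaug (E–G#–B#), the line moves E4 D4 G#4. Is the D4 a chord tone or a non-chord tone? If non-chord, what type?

The harmony at that moment is E augmented triad (E, G#, B#); D4 is not a chord tone.
It is approached by step down from E4 and left by leap up to G#4.
Step in, leap out — an escape tone.

Non-chord tone — an escape tone.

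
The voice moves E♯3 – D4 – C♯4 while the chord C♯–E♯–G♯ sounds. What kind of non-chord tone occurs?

D4 is an appoggiatura.

The harmony at that moment is C♯ major triad (C♯, E♯, G♯); D4 is not a chord tone.
It is approached by leap up from E♯3 and left by step down to C♯4.
Leap in, step out — an appoggiatura.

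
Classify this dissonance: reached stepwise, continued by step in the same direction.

Passing tone.

Approach: by step. Departure: by step, continuing in the same direction.
Stepwise on both sides with no change of direction means the note fills in the space between two different chord tones — a passing tone. (Had it turned back to its starting note it would be a neighbor tone instead.)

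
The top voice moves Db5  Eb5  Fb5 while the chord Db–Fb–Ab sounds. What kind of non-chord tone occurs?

The harmony at that moment is Db minor triad (Db, Fb, Ab); Eb5 is not a chord tone.
It is approached by step up from Db5 and left by step up to Fb5.
Step in, step out in the same direction — a passing tone.

Eb5 is a passing tone.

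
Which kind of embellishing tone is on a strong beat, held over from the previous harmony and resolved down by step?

Suspension.

Approach: by preparation — the pitch is first a chord tone, then held (tied or repeated) while the harmony changes under it. Departure: down by step. Metric position: strong.
A prepared dissonance that resolves downward by step — a suspension. (The same figure resolving upward would be a retardation.)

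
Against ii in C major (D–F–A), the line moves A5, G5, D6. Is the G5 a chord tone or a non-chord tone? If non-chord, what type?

Non-chord tone — an escape tone.

The harmony at that moment is D minor triad (D, F, A); G5 is not a chord tone.
It is approached by step down from A5 and left by leap up to D6.
Step in, leap out — an escape tone.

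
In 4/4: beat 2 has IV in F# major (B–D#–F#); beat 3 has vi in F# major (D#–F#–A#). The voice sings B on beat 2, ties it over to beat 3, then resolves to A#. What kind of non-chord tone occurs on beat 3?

The harmony at that moment is D# minor triad (D#, F#, A#); B is not a chord tone.
It is held over (the same pitch as the preceding B) and left by step down to A#.
Held over from the previous chord and resolving down by step — a suspension.

Suspension.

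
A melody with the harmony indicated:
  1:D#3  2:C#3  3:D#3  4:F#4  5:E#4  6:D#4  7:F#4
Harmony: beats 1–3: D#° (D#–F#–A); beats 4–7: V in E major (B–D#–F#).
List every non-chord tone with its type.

C#3 (beat 2) — neighbor tone; E#4 (beat 5) — passing tone.

The harmony at that moment is D# diminished triad (D#, F#, A); C#3 is not a chord tone.
It is approached by step down from D#3 and left by step up to D#3.
Step away and step back to the same note — a neighbor tone (lower neighbor).
The harmony at that moment is B major triad (B, D#, F#); E#4 is not a chord tone.
It is approached by step down from F#4 and left by step down to D#4.
Step in, step out in the same direction — a passing tone.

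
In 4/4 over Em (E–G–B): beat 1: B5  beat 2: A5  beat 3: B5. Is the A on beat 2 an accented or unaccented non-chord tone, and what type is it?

The harmony at that moment is E minor triad (E, G, B); A5 is not a chord tone.
It is approached by step down from B5 and left by step up to B5.
Step away and step back to the same note — a neighbor tone (lower neighbor).
It falls on a weak beat, so it is unaccented.

Unaccented neighbor tone.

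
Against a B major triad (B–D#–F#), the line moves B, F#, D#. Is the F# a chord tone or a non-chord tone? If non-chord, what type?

B major triad contains B, D#, F#; F# is the fifth, so it is a chord tone.

Chord tone (the fifth of B major triad).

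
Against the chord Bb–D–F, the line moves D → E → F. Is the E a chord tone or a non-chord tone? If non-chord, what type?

Non-chord tone — a passing tone.

The harmony at that moment is Bb major triad (Bb, D, F); E is not a chord tone.
It is approached by step up from D and left by step up to F.
Step in, step out in the same direction — a passing tone.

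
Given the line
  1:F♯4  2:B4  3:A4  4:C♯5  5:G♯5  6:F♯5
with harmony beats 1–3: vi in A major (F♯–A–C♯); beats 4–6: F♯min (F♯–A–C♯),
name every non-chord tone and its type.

B4 (beat 2) — appoggiatura; G♯5 (beat 5) — appoggiatura.

The harmony at that moment is F♯ minor triad (F♯, A, C♯); B4 is not a chord tone.
It is approached by leap up from F♯4 and left by step down to A4.
Leap in, step out — an appoggiatura.
The harmony at that moment is F♯ minor triad (F♯, A, C♯); G♯5 is not a chord tone.
It is approached by leap up from C♯5 and left by step down to F♯5.
Leap in, step out — an appoggiatura.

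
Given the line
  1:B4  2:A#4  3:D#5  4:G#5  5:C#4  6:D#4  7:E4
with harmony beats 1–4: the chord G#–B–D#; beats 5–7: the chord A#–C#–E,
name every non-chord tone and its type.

A#4 (beat 2) — escape tone; D#4 (beat 6) — passing tone.

The harmony at that moment is G# minor triad (G#, B, D#); A#4 is not a chord tone.
It is approached by step down from B4 and left by leap up to D#5.
Step in, leap out — an escape tone.
The harmony at that moment is A# diminished triad (A#, C#, E); D#4 is not a chord tone.
It is approached by step up from C#4 and left by step up to E4.
Step in, step out in the same direction — a passing tone.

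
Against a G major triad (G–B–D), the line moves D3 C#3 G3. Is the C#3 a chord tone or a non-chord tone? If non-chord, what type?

Non-chord tone — an escape tone.

The harmony at that moment is G major triad (G, B, D); C#3 is not a chord tone.
It is approached by step down from D3 and left by leap up to G3.
Step in, leap out — an escape tone.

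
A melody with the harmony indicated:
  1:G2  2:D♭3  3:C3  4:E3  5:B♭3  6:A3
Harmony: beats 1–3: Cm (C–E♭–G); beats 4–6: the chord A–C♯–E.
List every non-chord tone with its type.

The harmony at that moment is C minor triad (C, E♭, G); D♭3 is not a chord tone.
It is approached by leap up from G2 and left by step down to C3.
Leap in, step out — an appoggiatura.
The harmony at that moment is A major triad (A, C♯, E); B♭3 is not a chord tone.
It is approached by leap up from E3 and left by step down to A3.
Leap in, step out — an appoggiatura.

D♭3 (beat 2) — appoggiatura; B♭3 (beat 5) — appoggiatura.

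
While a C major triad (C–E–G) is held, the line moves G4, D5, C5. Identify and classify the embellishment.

D5 is an appoggiatura.

The harmony at that moment is C major triad (C, E, G); D5 is not a chord tone.
It is approached by leap up from G4 and left by step down to C5.
Leap in, step out — an appoggiatura.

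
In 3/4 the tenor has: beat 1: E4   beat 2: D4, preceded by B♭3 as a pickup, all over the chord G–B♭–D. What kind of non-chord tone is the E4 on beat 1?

The harmony at that moment is G minor triad (G, B♭, D); E4 is not a chord tone.
It is approached by leap up from B♭3 and left by step down to D4.
Leap in, step out, metrically accented — an appoggiatura.

Appoggiatura.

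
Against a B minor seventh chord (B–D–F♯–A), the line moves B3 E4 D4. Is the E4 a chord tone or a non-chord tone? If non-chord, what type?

The harmony at that moment is B minor seventh chord (B, D, F♯, A); E4 is not a chord tone.
It is approached by leap up from B3 and left by step down to D4.
Leap in, step out — an appoggiatura.

Non-chord tone — an appoggiatura.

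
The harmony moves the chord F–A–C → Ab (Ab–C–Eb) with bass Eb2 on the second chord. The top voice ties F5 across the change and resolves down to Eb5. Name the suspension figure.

9–8 suspension.

At the second chord the bass is Eb2. The suspended F5 lies a ninth above the bass; after resolving down by step to Eb5, the interval above the bass becomes an octave.
Suspension figures are named by those two intervals: 9–8.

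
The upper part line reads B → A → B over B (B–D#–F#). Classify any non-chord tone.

The harmony at that moment is B major triad (B, D#, F#); A is not a chord tone.
It is approached by step down from B and left by step up to B.
Step away and step back to the same note — a neighbor tone (lower neighbor).

A is a neighbor tone.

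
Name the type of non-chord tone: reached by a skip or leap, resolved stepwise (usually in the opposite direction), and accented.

Approach: by leap. Departure: by step. Metric position: strong.
Leap in, step out, in a metrically strong position — an appoggiatura. (It is the mirror image of the escape tone, which steps in and leaps out from a weak position.)

Appoggiatura.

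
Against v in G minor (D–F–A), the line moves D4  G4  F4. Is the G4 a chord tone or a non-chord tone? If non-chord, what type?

Non-chord tone — an appoggiatura.

The harmony at that moment is D minor triad (D, F, A); G4 is not a chord tone.
It is approached by leap up from D4 and left by step down to F4.
Leap in, step out — an appoggiatura.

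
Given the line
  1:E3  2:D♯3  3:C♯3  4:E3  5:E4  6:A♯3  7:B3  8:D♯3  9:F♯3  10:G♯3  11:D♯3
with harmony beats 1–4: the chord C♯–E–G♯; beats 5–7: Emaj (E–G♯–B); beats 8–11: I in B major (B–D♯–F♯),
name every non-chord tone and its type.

D♯3 (beat 2) — passing tone; A♯3 (beat 6) — appoggiatura; G♯3 (beat 10) — escape tone.

The harmony at that moment is C♯ minor triad (C♯, E, G♯); D♯3 is not a chord tone.
It is approached by step down from E3 and left by step down to C♯3.
Step in, step out in the same direction — a passing tone.
The harmony at that moment is E major triad (E, G♯, B); A♯3 is not a chord tone.
It is approached by leap down from E4 and left by step up to B3.
Leap in, step out — an appoggiatura.
The harmony at that moment is B major triad (B, D♯, F♯); G♯3 is not a chord tone.
It is approached by step up from F♯3 and left by leap down to D♯3.
Step in, leap out — an escape tone.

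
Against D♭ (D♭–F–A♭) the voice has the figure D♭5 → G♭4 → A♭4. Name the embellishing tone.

G♭4 is an appoggiatura.

The harmony at that moment is D♭ major triad (D♭, F, A♭); G♭4 is not a chord tone.
It is approached by leap down from D♭5 and left by step up to A♭4.
Leap in, step out — an appoggiatura.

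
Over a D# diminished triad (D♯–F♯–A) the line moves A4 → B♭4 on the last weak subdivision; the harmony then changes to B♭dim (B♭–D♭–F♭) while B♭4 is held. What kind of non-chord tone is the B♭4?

The harmony at that moment is D♯ diminished triad (D♯, F♯, A); B♭4 is not a chord tone.
It is approached by step up from A4 and then sustained as the same pitch into the next harmony.
Arriving early and becoming a chord tone when the harmony changes — an anticipation.

B♭4 is an anticipation.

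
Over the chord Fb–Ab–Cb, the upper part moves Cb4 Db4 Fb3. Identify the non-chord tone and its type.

Db4 is an escape tone.

The harmony at that moment is Fb major triad (Fb, Ab, Cb); Db4 is not a chord tone.
It is approached by step up from Cb4 and left by leap down to Fb3.
Step in, leap out — an escape tone.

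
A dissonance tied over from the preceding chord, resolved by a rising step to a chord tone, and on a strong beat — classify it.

Approach: by preparation — the pitch is first a chord tone, then held (tied or repeated) while the harmony changes under it. Departure: up by step. Metric position: strong.
A prepared dissonance that resolves upward by step — a retardation. (The same figure resolving downward would be a suspension.)

Retardation.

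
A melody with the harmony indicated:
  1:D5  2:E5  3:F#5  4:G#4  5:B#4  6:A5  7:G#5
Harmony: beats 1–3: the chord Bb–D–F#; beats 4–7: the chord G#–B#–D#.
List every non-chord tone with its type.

E5 (beat 2) — passing tone; A5 (beat 6) — appoggiatura.

The harmony at that moment is Bb augmented triad (Bb, D, F#); E5 is not a chord tone.
It is approached by step up from D5 and left by step up to F#5.
Step in, step out in the same direction — a passing tone.
The harmony at that moment is G# major triad (G#, B#, D#); A5 is not a chord tone.
It is approached by leap up from B#4 and left by step down to G#5.
Leap in, step out — an appoggiatura.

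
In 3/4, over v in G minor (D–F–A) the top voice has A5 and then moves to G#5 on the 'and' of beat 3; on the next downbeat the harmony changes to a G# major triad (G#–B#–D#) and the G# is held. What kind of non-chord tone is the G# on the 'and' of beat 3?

Anticipation.

The harmony at that moment is D minor triad (D, F, A); G#5 is not a chord tone.
It is approached by step down from A5 and then sustained as the same pitch into the next harmony.
Arriving early and becoming a chord tone when the harmony changes — an anticipation.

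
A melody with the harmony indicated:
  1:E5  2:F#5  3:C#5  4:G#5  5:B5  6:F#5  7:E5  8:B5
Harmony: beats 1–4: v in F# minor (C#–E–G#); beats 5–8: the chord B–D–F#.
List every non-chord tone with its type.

F#5 (beat 2) — escape tone; E5 (beat 7) — escape tone.

The harmony at that moment is C# minor triad (C#, E, G#); F#5 is not a chord tone.
It is approached by step up from E5 and left by leap down to C#5.
Step in, leap out — an escape tone.
The harmony at that moment is B minor triad (B, D, F#); E5 is not a chord tone.
It is approached by step down from F#5 and left by leap up to B5.
Step in, leap out — an escape tone.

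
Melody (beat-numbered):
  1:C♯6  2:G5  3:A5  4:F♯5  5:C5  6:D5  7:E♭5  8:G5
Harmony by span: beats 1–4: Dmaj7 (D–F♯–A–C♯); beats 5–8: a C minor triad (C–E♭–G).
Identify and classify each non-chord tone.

G5 (beat 2) — appoggiatura; D5 (beat 6) — passing tone.

The harmony at that moment is D major seventh chord (D, F♯, A, C♯); G5 is not a chord tone.
It is approached by leap down from C♯6 and left by step up to A5.
Leap in, step out — an appoggiatura.
The harmony at that moment is C minor triad (C, E♭, G); D5 is not a chord tone.
It is approached by step up from C5 and left by step up to E♭5.
Step in, step out in the same direction — a passing tone.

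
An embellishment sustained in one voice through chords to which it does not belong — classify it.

Pedal tone.

Approach: none. Departure: none — a single pitch is sustained while the chords change around it, passing through harmonies that do not contain it.
No melodic motion at all; the dissonance is created entirely by the moving harmonies against the stationary note — a pedal tone (pedal point).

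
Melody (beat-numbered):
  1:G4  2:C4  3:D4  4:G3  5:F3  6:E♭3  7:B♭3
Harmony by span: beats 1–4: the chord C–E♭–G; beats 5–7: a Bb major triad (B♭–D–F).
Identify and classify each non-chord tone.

The harmony at that moment is C minor triad (C, E♭, G); D4 is not a chord tone.
It is approached by step up from C4 and left by leap down to G3.
Step in, leap out — an escape tone.
The harmony at that moment is B♭ major triad (B♭, D, F); E♭3 is not a chord tone.
It is approached by step down from F3 and left by leap up to B♭3.
Step in, leap out — an escape tone.

D4 (beat 3) — escape tone; E♭3 (beat 6) — escape tone.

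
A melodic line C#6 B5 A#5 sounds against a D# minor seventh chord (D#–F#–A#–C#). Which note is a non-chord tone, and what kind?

The harmony at that moment is D# minor seventh chord (D#, F#, A#, C#); B5 is not a chord tone.
It is approached by step down from C#6 and left by step down to A#5.
Step in, step out in the same direction — a passing tone.

B5 is a passing tone.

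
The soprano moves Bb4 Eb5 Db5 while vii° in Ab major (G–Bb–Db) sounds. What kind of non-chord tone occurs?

The harmony at that moment is G diminished triad (G, Bb, Db); Eb5 is not a chord tone.
It is approached by leap up from Bb4 and left by step down to Db5.
Leap in, step out — an appoggiatura.

Eb5 is an appoggiatura.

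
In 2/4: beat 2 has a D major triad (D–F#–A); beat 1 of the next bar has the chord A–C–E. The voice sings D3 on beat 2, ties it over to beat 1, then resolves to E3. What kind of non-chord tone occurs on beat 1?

The harmony at that moment is A minor triad (A, C, E); D3 is not a chord tone.
It is held over (the same pitch as the preceding D3) and left by step up to E3.
Held over from the previous chord and resolving up by step — a retardation.

Retardation.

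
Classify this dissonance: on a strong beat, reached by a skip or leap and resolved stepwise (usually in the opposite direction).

Appoggiatura.

Approach: by leap. Departure: by step. Metric position: strong.
Leap in, step out, in a metrically strong position — an appoggiatura. (It is the mirror image of the escape tone, which steps in and leaps out from a weak position.)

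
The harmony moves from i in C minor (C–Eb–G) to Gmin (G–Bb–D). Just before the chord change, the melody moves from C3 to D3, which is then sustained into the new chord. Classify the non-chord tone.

D3 is an anticipation.

The harmony at that moment is C minor triad (C, Eb, G); D3 is not a chord tone.
It is approached by step up from C3 and then sustained as the same pitch into the next harmony.
Arriving early and becoming a chord tone when the harmony changes — an anticipation.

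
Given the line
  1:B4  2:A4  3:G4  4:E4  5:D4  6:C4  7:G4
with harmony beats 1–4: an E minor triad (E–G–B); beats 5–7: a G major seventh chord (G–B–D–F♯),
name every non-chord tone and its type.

The harmony at that moment is E minor triad (E, G, B); A4 is not a chord tone.
It is approached by step down from B4 and left by step down to G4.
Step in, step out in the same direction — a passing tone.
The harmony at that moment is G major seventh chord (G, B, D, F♯); C4 is not a chord tone.
It is approached by step down from D4 and left by leap up to G4.
Step in, leap out — an escape tone.

A4 (beat 2) — passing tone; C4 (beat 6) — escape tone.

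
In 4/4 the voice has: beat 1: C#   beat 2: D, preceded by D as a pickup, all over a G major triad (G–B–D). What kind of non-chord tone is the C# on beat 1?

Lower neighbor tone.

The harmony at that moment is G major triad (G, B, D); C# is not a chord tone.
It is approached by step down from D and left by step up to D.
Step away and step back to the same note — a neighbor tone (lower neighbor).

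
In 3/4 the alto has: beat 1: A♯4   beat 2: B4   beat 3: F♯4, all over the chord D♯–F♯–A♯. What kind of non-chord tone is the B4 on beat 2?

Escape tone.

The harmony at that moment is D♯ minor triad (D♯, F♯, A♯); B4 is not a chord tone.
It is approached by step up from A♯4 and left by leap down to F♯4.
Step in, leap out, on a weak beat — an escape tone.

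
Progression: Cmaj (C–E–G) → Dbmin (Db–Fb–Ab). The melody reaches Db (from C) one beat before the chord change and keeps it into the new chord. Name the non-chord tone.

The harmony at that moment is C major triad (C, E, G); Db is not a chord tone.
It is approached by step up from C and then sustained as the same pitch into the next harmony.
Arriving early and becoming a chord tone when the harmony changes — an anticipation.

Db is an anticipation.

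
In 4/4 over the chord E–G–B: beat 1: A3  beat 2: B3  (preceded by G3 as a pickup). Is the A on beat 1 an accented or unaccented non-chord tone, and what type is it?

Accented passing tone.

The harmony at that moment is E minor triad (E, G, B); A3 is not a chord tone.
It is approached by step up from G3 and left by step up to B3.
Step in, step out in the same direction — a passing tone.
It falls on the downbeat, so it is accented.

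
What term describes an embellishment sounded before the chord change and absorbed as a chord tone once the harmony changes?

Anticipation.

Approach: ahead of the chord change (typically by step), so it is dissonant against the current harmony. Departure: none — the same pitch is restated or held and is a chord tone of the new harmony.
Dissonant first, consonant once the harmony catches up: the note simply arrives early — an anticipation. (The reverse timing, consonant first and dissonant after the change, would be a suspension or retardation.)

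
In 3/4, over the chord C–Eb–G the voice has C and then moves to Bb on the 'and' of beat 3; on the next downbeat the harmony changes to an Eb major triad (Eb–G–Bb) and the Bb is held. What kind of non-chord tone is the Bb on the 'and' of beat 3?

The harmony at that moment is C minor triad (C, Eb, G); Bb is not a chord tone.
It is approached by step down from C and then sustained as the same pitch into the next harmony.
Arriving early and becoming a chord tone when the harmony changes — an anticipation.

Anticipation.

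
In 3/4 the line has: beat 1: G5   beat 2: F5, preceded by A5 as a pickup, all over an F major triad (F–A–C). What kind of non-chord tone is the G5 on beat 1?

The harmony at that moment is F major triad (F, A, C); G5 is not a chord tone.
It is approached by step down from A5 and left by step down to F5.
Step in, step out in the same direction — a passing tone.

Passing tone.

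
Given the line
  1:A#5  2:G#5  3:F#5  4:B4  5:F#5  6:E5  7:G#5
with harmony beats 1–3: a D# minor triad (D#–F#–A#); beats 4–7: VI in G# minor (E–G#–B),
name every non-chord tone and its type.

The harmony at that moment is D# minor triad (D#, F#, A#); G#5 is not a chord tone.
It is approached by step down from A#5 and left by step down to F#5.
Step in, step out in the same direction — a passing tone.
The harmony at that moment is E major triad (E, G#, B); F#5 is not a chord tone.
It is approached by leap up from B4 and left by step down to E5.
Leap in, step out — an appoggiatura.

G#5 (beat 2) — passing tone; F#5 (beat 5) — appoggiatura.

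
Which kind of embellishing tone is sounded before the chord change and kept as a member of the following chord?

Approach: ahead of the chord change (typically by step), so it is dissonant against the current harmony. Departure: none — the same pitch is restated or held and is a chord tone of the new harmony.
Dissonant first, consonant once the harmony catches up: the note simply arrives early — an anticipation. (The reverse timing, consonant first and dissonant after the change, would be a suspension or retardation.)

Anticipation.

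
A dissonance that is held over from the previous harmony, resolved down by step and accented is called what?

Suspension.

Approach: by preparation — the pitch is first a chord tone, then held (tied or repeated) while the harmony changes under it. Departure: down by step. Metric position: strong.
A prepared dissonance that resolves downward by step — a suspension. (The same figure resolving upward would be a retardation.)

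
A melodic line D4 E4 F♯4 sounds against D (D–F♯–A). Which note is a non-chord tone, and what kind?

E4 is a passing tone.

The harmony at that moment is D major triad (D, F♯, A); E4 is not a chord tone.
It is approached by step up from D4 and left by step up to F♯4.
Step in, step out in the same direction — a passing tone.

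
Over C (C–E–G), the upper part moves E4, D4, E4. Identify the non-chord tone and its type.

The harmony at that moment is C major triad (C, E, G); D4 is not a chord tone.
It is approached by step down from E4 and left by step up to E4.
Step away and step back to the same note — a neighbor tone (lower neighbor).

D4 is a neighbor tone.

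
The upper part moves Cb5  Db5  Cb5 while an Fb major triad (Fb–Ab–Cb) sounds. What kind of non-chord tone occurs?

The harmony at that moment is Fb major triad (Fb, Ab, Cb); Db5 is not a chord tone.
It is approached by step up from Cb5 and left by step down to Cb5.
Step away and step back to the same note — a neighbor tone (upper neighbor).

Db5 is a neighbor tone.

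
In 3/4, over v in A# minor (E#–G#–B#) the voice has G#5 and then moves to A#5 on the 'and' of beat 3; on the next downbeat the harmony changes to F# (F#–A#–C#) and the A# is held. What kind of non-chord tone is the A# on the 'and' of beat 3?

The harmony at that moment is E# minor triad (E#, G#, B#); A#5 is not a chord tone.
It is approached by step up from G#5 and then sustained as the same pitch into the next harmony.
Arriving early and becoming a chord tone when the harmony changes — an anticipation.

Anticipation.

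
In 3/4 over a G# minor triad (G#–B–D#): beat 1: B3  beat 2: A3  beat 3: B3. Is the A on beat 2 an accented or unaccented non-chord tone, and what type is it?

Unaccented neighbor tone.

The harmony at that moment is G# minor triad (G#, B, D#); A3 is not a chord tone.
It is approached by step down from B3 and left by step up to B3.
Step away and step back to the same note — a neighbor tone (lower neighbor).
It falls on a weak beat, so it is unaccented.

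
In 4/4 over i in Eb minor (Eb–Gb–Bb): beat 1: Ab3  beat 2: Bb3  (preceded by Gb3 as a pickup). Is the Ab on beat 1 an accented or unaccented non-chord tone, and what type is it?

Accented passing tone.

The harmony at that moment is Eb minor triad (Eb, Gb, Bb); Ab3 is not a chord tone.
It is approached by step up from Gb3 and left by step up to Bb3.
Step in, step out in the same direction — a passing tone.
It falls on the downbeat, so it is accented.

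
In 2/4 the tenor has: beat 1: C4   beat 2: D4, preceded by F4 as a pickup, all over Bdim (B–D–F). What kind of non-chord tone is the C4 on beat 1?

The harmony at that moment is B diminished triad (B, D, F); C4 is not a chord tone.
It is approached by leap down from F4 and left by step up to D4.
Leap in, step out, metrically accented — an appoggiatura.

Appoggiatura.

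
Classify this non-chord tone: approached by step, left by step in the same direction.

Passing tone.

Approach: by step. Departure: by step, continuing in the same direction.
Stepwise on both sides with no change of direction means the note fills in the space between two different chord tones — a passing tone. (Had it turned back to its starting note it would be a neighbor tone instead.)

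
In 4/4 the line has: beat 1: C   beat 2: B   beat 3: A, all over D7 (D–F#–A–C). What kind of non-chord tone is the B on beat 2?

The harmony at that moment is D dominant seventh chord (D, F#, A, C); B is not a chord tone.
It is approached by step down from C and left by step down to A.
Step in, step out in the same direction — a passing tone.

Passing tone.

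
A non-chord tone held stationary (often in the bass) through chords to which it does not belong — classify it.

Pedal tone.

Approach: none. Departure: none — a single pitch is sustained while the chords change around it, passing through harmonies that do not contain it.
No melodic motion at all; the dissonance is created entirely by the moving harmonies against the stationary note — a pedal tone (pedal point).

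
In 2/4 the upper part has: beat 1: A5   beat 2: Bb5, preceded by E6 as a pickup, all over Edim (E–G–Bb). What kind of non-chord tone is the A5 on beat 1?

The harmony at that moment is E diminished triad (E, G, Bb); A5 is not a chord tone.
It is approached by leap down from E6 and left by step up to Bb5.
Leap in, step out, metrically accented — an appoggiatura.

Appoggiatura.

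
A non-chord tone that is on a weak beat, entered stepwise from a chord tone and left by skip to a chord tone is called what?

Approach: by step. Departure: by leap. Metric position: weak.
Step in, leap out, from a weak position — an escape tone (échappée). (It is the mirror image of the appoggiatura, which leaps in and steps out on a strong beat.)

Escape tone.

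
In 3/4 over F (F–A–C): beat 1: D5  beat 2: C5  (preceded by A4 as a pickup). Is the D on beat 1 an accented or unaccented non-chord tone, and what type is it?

Accented appoggiatura.

The harmony at that moment is F major triad (F, A, C); D5 is not a chord tone.
It is approached by leap up from A4 and left by step down to C5.
Leap in, step out — an appoggiatura.
It falls on the downbeat, so it is accented.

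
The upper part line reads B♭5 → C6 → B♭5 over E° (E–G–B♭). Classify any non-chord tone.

The harmony at that moment is E diminished triad (E, G, B♭); C6 is not a chord tone.
It is approached by step up from B♭5 and left by step down to B♭5.
Step away and step back to the same note — a neighbor tone (upper neighbor).

C6 is a neighbor tone.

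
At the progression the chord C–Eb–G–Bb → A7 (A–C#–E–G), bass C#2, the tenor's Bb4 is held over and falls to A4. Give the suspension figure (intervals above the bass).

At the second chord the bass is C#2. The suspended Bb4 lies a seventh above the bass; after resolving down by step to A4, the interval above the bass becomes a sixth.
Suspension figures are named by those two intervals: 7–6.

7–6 suspension.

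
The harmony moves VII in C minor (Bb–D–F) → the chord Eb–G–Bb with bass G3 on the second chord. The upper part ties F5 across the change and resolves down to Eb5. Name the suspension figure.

At the second chord the bass is G3. The suspended F5 lies a seventh above the bass; after resolving down by step to Eb5, the interval above the bass becomes a sixth.
Suspension figures are named by those two intervals: 7–6.

7–6 suspension.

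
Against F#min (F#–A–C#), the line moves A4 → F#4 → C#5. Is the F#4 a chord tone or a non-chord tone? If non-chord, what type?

Chord tone (the root of F# minor triad).

F# minor triad contains F#, A, C#; F# is the root, so it is a chord tone.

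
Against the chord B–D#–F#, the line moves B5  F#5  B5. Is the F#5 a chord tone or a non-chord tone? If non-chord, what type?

B major triad contains B, D#, F#; F# is the fifth, so it is a chord tone.

Chord tone (the fifth of B major triad).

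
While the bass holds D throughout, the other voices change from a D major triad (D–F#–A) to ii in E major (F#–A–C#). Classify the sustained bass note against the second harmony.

The harmony at that moment is F# minor triad (F#, A, C#); D is not a chord tone.
It is held over (the same pitch as the preceding D) and then sustained as the same pitch into the next harmony.
Sustained through a change of harmony — a pedal tone.

Pedal tone (pedal point).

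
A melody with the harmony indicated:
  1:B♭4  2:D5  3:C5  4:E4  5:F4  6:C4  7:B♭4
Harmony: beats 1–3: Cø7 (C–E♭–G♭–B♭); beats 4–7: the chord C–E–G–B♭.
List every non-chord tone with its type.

D5 (beat 2) — appoggiatura; F4 (beat 5) — escape tone.

The harmony at that moment is C half-diminished seventh chord (C, E♭, G♭, B♭); D5 is not a chord tone.
It is approached by leap up from B♭4 and left by step down to C5.
Leap in, step out — an appoggiatura.
The harmony at that moment is C dominant seventh chord (C, E, G, B♭); F4 is not a chord tone.
It is approached by step up from E4 and left by leap down to C4.
Step in, leap out — an escape tone.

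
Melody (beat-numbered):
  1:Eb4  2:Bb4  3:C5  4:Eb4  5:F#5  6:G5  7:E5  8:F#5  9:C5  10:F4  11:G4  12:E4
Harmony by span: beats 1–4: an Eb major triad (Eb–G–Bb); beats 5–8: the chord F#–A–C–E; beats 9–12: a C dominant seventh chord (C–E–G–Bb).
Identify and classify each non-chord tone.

The harmony at that moment is Eb major triad (Eb, G, Bb); C5 is not a chord tone.
It is approached by step up from Bb4 and left by leap down to Eb4.
Step in, leap out — an escape tone.
The harmony at that moment is F# half-diminished seventh chord (F#, A, C, E); G5 is not a chord tone.
It is approached by step up from F#5 and left by leap down to E5.
Step in, leap out — an escape tone.
The harmony at that moment is C dominant seventh chord (C, E, G, Bb); F4 is not a chord tone.
It is approached by leap down from C5 and left by step up to G4.
Leap in, step out — an appoggiatura.

C5 (beat 3) — escape tone; G5 (beat 6) — escape tone; F4 (beat 10) — appoggiatura.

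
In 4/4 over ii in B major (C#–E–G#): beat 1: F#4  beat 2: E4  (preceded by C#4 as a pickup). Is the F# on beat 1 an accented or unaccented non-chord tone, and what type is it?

The harmony at that moment is C# minor triad (C#, E, G#); F#4 is not a chord tone.
It is approached by leap up from C#4 and left by step down to E4.
Leap in, step out — an appoggiatura.
It falls on the downbeat, so it is accented.

Accented appoggiatura.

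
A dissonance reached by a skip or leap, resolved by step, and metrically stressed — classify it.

Approach: by leap. Departure: by step. Metric position: strong.
Leap in, step out, in a metrically strong position — an appoggiatura. (It is the mirror image of the escape tone, which steps in and leaps out from a weak position.)

Appoggiatura.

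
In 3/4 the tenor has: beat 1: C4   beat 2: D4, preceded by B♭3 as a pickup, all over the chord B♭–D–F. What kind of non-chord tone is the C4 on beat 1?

Passing tone.

The harmony at that moment is B♭ major triad (B♭, D, F); C4 is not a chord tone.
It is approached by step up from B♭3 and left by step up to D4.
Step in, step out in the same direction — a passing tone.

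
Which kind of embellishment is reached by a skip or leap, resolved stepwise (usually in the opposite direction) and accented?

Appoggiatura.

Approach: by leap. Departure: by step. Metric position: strong.
Leap in, step out, in a metrically strong position — an appoggiatura. (It is the mirror image of the escape tone, which steps in and leaps out from a weak position.)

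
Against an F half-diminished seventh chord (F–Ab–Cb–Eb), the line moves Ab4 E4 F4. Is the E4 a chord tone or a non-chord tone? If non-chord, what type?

Non-chord tone — an appoggiatura.

The harmony at that moment is F half-diminished seventh chord (F, Ab, Cb, Eb); E4 is not a chord tone.
It is approached by leap down from Ab4 and left by step up to F4.
Leap in, step out — an appoggiatura.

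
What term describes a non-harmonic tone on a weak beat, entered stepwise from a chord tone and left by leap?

Approach: by step. Departure: by leap. Metric position: weak.
Step in, leap out, from a weak position — an escape tone (échappée). (It is the mirror image of the appoggiatura, which leaps in and steps out on a strong beat.)

Escape tone.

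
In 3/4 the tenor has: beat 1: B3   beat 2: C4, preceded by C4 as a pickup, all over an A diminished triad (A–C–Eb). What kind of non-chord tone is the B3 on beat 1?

The harmony at that moment is A diminished triad (A, C, Eb); B3 is not a chord tone.
It is approached by step down from C4 and left by step up to C4.
Step away and step back to the same note — a neighbor tone (lower neighbor).

Lower neighbor tone.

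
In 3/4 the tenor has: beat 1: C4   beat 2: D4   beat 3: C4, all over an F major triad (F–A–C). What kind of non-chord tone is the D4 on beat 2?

Upper neighbor tone.

The harmony at that moment is F major triad (F, A, C); D4 is not a chord tone.
It is approached by step up from C4 and left by step down to C4.
Step away and step back to the same note — a neighbor tone (upper neighbor).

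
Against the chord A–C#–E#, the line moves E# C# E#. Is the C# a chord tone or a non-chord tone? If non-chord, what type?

A augmented triad contains A, C#, E#; C# is the third, so it is a chord tone.

Chord tone (the third of A augmented triad).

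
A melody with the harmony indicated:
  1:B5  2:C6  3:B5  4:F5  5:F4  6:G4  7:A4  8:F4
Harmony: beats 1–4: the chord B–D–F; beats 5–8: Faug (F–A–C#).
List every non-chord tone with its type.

The harmony at that moment is B diminished triad (B, D, F); C6 is not a chord tone.
It is approached by step up from B5 and left by step down to B5.
Step away and step back to the same note — a neighbor tone (upper neighbor).
The harmony at that moment is F augmented triad (F, A, C#); G4 is not a chord tone.
It is approached by step up from F4 and left by step up to A4.
Step in, step out in the same direction — a passing tone.

C6 (beat 2) — neighbor tone; G4 (beat 6) — passing tone.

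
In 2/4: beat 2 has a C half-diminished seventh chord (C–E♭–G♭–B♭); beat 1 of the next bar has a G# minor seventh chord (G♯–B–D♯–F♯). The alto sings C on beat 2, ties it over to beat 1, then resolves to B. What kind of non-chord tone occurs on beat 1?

Suspension.

The harmony at that moment is G♯ minor seventh chord (G♯, B, D♯, F♯); C is not a chord tone.
It is held over (the same pitch as the preceding C) and left by step down to B.
Held over from the previous chord and resolving down by step — a suspension.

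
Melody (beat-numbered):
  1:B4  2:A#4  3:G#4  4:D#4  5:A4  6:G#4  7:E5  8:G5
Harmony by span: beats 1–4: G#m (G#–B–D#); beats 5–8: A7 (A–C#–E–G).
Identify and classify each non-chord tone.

A#4 (beat 2) — passing tone; G#4 (beat 6) — escape tone.

The harmony at that moment is G# minor triad (G#, B, D#); A#4 is not a chord tone.
It is approached by step down from B4 and left by step down to G#4.
Step in, step out in the same direction — a passing tone.
The harmony at that moment is A dominant seventh chord (A, C#, E, G); G#4 is not a chord tone.
It is approached by step down from A4 and left by leap up to E5.
Step in, leap out — an escape tone.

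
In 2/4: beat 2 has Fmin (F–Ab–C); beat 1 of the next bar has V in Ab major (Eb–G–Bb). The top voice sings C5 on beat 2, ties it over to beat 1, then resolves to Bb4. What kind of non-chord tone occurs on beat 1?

Suspension.

The harmony at that moment is Eb major triad (Eb, G, Bb); C5 is not a chord tone.
It is held over (the same pitch as the preceding C5) and left by step down to Bb4.
Held over from the previous chord and resolving down by step — a suspension.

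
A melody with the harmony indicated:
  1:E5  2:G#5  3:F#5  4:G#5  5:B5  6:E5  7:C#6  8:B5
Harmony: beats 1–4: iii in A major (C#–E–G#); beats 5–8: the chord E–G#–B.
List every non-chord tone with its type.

The harmony at that moment is C# minor triad (C#, E, G#); F#5 is not a chord tone.
It is approached by step down from G#5 and left by step up to G#5.
Step away and step back to the same note — a neighbor tone (lower neighbor).
The harmony at that moment is E major triad (E, G#, B); C#6 is not a chord tone.
It is approached by leap up from E5 and left by step down to B5.
Leap in, step out — an appoggiatura.

F#5 (beat 3) — neighbor tone; C#6 (beat 7) — appoggiatura.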